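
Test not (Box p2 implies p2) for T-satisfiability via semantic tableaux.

1. not (Box p2 implies p2), 0
2. Box p2, 0   [neg-implies-rule on 1]
3. not p2, 0   [neg-implies-rule on 1]
4. p2, 0   [Box-rule on 2 via 0R0]
Accessibility: 0R0
Branch closes: p2 and not p2 both at 0.
All branches of the tableau close; one closing branch shown above.

Unsatisfiable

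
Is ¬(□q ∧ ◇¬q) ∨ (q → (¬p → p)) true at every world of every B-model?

Tableau for the negation ¬(¬(□q ∧ ◇¬q) ∨ (q → (¬p → p))):
1. ¬(¬(□q ∧ ◇¬q) ∨ (q → (¬p → p))), u
2. □q ∧ ◇¬q, u
3. ¬(q → (¬p → p)), u
4. □q, u
5. ◇¬q, u
6. q, u
7. ¬(¬p → p), u
8. ¬p, u
9. ¬q, v
10. q, v
Accessibility: uRu, uRv, vRu, vRv
Branch closes: q and ¬q both at v.
All branches of the negation close; one closing branch shown above.

Valid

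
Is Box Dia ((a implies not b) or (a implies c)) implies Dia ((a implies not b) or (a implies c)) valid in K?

Tableau for the negation not (Box Dia ((a implies not b) or (a implies c)) implies Dia ((a implies not b) or (a implies c))):
1. not (Box Dia ((a implies not b) or (a implies c)) implies Dia ((a implies not b) or (a implies c))), u
2. Box Dia ((a implies not b) or (a implies c)), u   [neg-implies-rule on 1]
3. not Dia ((a implies not b) or (a implies c)), u   [neg-implies-rule on 1]
The negation has an open branch (countermodel exists).

No, not valid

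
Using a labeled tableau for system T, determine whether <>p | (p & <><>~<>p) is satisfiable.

1. <>p | (p & <><>~<>p), w0
2. p & <><>~<>p, w0
3. p, w0
4. <><>~<>p, w0
5. <>~<>p, w1
6. ~<>p, w2
7. ~p, w2
Accessibility: w0Rw0, w0Rw1, w1Rw1, w1Rw2, w2Rw2

Yes, satisfiable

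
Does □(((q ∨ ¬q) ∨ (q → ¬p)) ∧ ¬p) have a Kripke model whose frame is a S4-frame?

Satisfiable

1. □(((q ∨ ¬q) ∨ (q → ¬p)) ∧ ¬p), 0
2. ((q ∨ ¬q) ∨ (q → ¬p)) ∧ ¬p, 0
3. (q ∨ ¬q) ∨ (q → ¬p), 0
4. ¬p, 0
5. q → ¬p, 0
Accessibility: 0R0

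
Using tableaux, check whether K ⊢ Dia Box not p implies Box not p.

No, not valid

Tableau for the negation not (Dia Box not p implies Box not p):
1. not (Dia Box not p implies Box not p), 0
2. Dia Box not p, 0
3. not Box not p, 0
4. Box not p, 1
5. p, 2
Accessibility: 0R1, 0R2
The negation has an open branch (countermodel exists).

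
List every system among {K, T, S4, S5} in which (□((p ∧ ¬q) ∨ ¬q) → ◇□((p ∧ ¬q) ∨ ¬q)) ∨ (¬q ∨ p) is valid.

T, S4, S5

K-tableau for the negation ¬((□((p ∧ ¬q) ∨ ¬q) → ◇□((p ∧ ¬q) ∨ ¬q)) ∨ (¬q ∨ p)):
1. ¬((□((p ∧ ¬q) ∨ ¬q) → ◇□((p ∧ ¬q) ∨ ¬q)) ∨ (¬q ∨ p)), w0
2. ¬(□((p ∧ ¬q) ∨ ¬q) → ◇□((p ∧ ¬q) ∨ ¬q)), w0
3. ¬(¬q ∨ p), w0
4. □((p ∧ ¬q) ∨ ¬q), w0
5. ¬◇□((p ∧ ¬q) ∨ ¬q), w0
6. q, w0
7. ¬p, w0
Complete open branch: countermodel on a K-frame, so not valid in K.
T-tableau for the negation ¬((□((p ∧ ¬q) ∨ ¬q) → ◇□((p ∧ ¬q) ∨ ¬q)) ∨ (¬q ∨ p)):
1. ¬((□((p ∧ ¬q) ∨ ¬q) → ◇□((p ∧ ¬q) ∨ ¬q)) ∨ (¬q ∨ p)), w0
2. ¬(□((p ∧ ¬q) ∨ ¬q) → ◇□((p ∧ ¬q) ∨ ¬q)), w0
3. ¬(¬q ∨ p), w0
4. □((p ∧ ¬q) ∨ ¬q), w0
5. ¬◇□((p ∧ ¬q) ∨ ¬q), w0
6. q, w0
7. ¬p, w0
8. (p ∧ ¬q) ∨ ¬q, w0
9. ¬□((p ∧ ¬q) ∨ ¬q), w0
10. p ∧ ¬q, w0
11. p, w0
12. ¬q, w0
Accessibility: w0Rw0
Branch closes: p and ¬p both at w0.
Every branch closes (one shown): valid in T, hence also in S4, S5 (every theorem of T is a theorem of S4 and S5).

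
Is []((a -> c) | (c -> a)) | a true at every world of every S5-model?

Valid in S5

Tableau for the negation ~([]((a -> c) | (c -> a)) | a):
1. ~([]((a -> c) | (c -> a)) | a), u
2. ~[]((a -> c) | (c -> a)), u
3. ~a, u
4. ~((a -> c) | (c -> a)), v
5. ~(a -> c), v
6. ~(c -> a), v
7. a, v
8. ~c, v
9. c, v
10. ~a, v
Accessibility: uRu, uRv, vRu, vRv
Branch closes: c and ~c both at v.
All branches of the negation close; one closing branch shown above.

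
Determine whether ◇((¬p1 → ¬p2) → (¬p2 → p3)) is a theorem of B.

Invalid (countermodel exists)

Tableau for the negation ¬◇((¬p1 → ¬p2) → (¬p2 → p3)):
1. ¬◇((¬p1 → ¬p2) → (¬p2 → p3)), 0
2. ¬((¬p1 → ¬p2) → (¬p2 → p3)), 0   [¬◇-rule on 1 via 0R0]
3. ¬p1 → ¬p2, 0   [¬→-rule on 2]
4. ¬(¬p2 → p3), 0   [¬→-rule on 2]
5. ¬p2, 0   [¬→-rule on 4]
6. ¬p3, 0   [¬→-rule on 4]
Accessibility: 0R0
The negation has an open branch (countermodel exists).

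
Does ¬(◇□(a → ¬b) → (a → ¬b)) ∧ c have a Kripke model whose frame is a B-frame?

1. ¬(◇□(a → ¬b) → (a → ¬b)) ∧ c, w0
2. ¬(◇□(a → ¬b) → (a → ¬b)), w0   [∧-rule on 1]
3. c, w0   [∧-rule on 1]
4. ◇□(a → ¬b), w0   [¬→-rule on 2]
5. ¬(a → ¬b), w0   [¬→-rule on 2]
6. a, w0   [¬→-rule on 5]
7. b, w0   [¬→-rule on 5]
8. □(a → ¬b), w1   [◇-rule on 4: fresh world w1, w0Rw1]
9. a → ¬b, w0   [□-rule on 8 via w1Rw0]
10. a → ¬b, w1   [□-rule on 8 via w1Rw1]
11. ¬b, w0   [→-rule on 9 (branches; this branch)]
Accessibility: w0Rw0, w0Rw1, w1Rw0, w1Rw1
Branch closes: b and ¬b both at w0.
Every branch closes; the branch above is one of them.

No, unsatisfiable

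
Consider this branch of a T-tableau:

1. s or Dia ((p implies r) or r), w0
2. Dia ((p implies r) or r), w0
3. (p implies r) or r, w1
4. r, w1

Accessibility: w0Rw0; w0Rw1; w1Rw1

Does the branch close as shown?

No, open

There is no literal clash: for every atom and world, at most one sign appears.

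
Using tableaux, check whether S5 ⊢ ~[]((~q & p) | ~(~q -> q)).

Tableau for the negation []((~q & p) | ~(~q -> q)):
1. []((~q & p) | ~(~q -> q)), u
2. (~q & p) | ~(~q -> q), u   [[]-rule on 1 via uRu]
3. ~(~q -> q), u   [|-rule on 2 (branches; this branch)]
4. ~q, u   [~->-rule on 3]
Accessibility: uRu
The negation has an open branch (countermodel exists).

Invalid (countermodel exists)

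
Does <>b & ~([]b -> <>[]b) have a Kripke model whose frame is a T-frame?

1. <>b & ~([]b -> <>[]b), 0
2. <>b, 0
3. ~([]b -> <>[]b), 0
4. []b, 0
5. ~<>[]b, 0
6. b, 0
7. ~[]b, 0
8. b, 1
9. ~[]b, 1
10. ~b, 2
11. b, 2
Accessibility: 0R0, 0R1, 0R2, 1R1, 2R2
Branch closes: b and ~b both at 2.
(One branch shown.) All branches close.

Unsatisfiable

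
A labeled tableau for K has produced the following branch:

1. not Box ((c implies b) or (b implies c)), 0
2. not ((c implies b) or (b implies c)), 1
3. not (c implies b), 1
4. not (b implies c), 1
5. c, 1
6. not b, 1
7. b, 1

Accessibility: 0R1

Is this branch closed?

Both b and not b appear at 1.

Closed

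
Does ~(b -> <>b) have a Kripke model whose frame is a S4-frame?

Unsatisfiable

1. ~(b -> <>b), 0
2. b, 0
3. ~<>b, 0
4. ~b, 0
Accessibility: 0R0
Branch closes: b and ~b both at 0.
All branches of the tableau close; one closing branch shown above.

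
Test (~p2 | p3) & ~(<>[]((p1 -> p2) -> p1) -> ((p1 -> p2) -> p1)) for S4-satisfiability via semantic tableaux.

Yes, satisfiable

1. (~p2 | p3) & ~(<>[]((p1 -> p2) -> p1) -> ((p1 -> p2) -> p1)), 0
2. ~p2 | p3, 0
3. ~(<>[]((p1 -> p2) -> p1) -> ((p1 -> p2) -> p1)), 0
4. <>[]((p1 -> p2) -> p1), 0
5. ~((p1 -> p2) -> p1), 0
6. p1 -> p2, 0
7. ~p1, 0
8. p3, 0
9. p2, 0
10. []((p1 -> p2) -> p1), 1
11. (p1 -> p2) -> p1, 1
12. p1, 1
Accessibility: 0R0, 0R1, 1R1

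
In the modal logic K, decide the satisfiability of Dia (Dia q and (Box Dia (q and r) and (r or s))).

Yes, satisfiable

1. Dia (Dia q and (Box Dia (q and r) and (r or s))), 0
2. Dia q and (Box Dia (q and r) and (r or s)), 1
3. Dia q, 1
4. Box Dia (q and r) and (r or s), 1
5. Box Dia (q and r), 1
6. r or s, 1
7. s, 1
8. q, 2
9. Dia (q and r), 2
10. q and r, 3
11. q, 3
12. r, 3
Accessibility: 0R1, 1R2, 2R3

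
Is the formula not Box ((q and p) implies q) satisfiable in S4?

1. not Box ((q and p) implies q), 0
2. not ((q and p) implies q), 1   [neg-Box-rule on 1: fresh world 1, 0R1]
3. q and p, 1   [neg-implies-rule on 2]
4. not q, 1   [neg-implies-rule on 2]
5. q, 1   [and-rule on 3]
6. p, 1   [and-rule on 3]
Accessibility: 0R0, 0R1, 1R1
Branch closes: q and not q both at 1.
(One branch shown.) All branches close.

Unsatisfiable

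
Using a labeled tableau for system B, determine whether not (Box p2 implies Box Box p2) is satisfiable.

1. not (Box p2 implies Box Box p2), w0
2. Box p2, w0
3. not Box Box p2, w0
4. p2, w0
5. not Box p2, w1
6. p2, w1
7. not p2, w2
Accessibility: w0Rw0, w0Rw1, w1Rw0, w1Rw1, w1Rw2, w2Rw1, w2Rw2

Yes, satisfiable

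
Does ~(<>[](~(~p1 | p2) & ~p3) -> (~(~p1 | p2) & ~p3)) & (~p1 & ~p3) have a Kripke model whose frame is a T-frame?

1. ~(<>[](~(~p1 | p2) & ~p3) -> (~(~p1 | p2) & ~p3)) & (~p1 & ~p3), w0
2. ~(<>[](~(~p1 | p2) & ~p3) -> (~(~p1 | p2) & ~p3)), w0   [&-rule on 1]
3. ~p1 & ~p3, w0   [&-rule on 1]
4. <>[](~(~p1 | p2) & ~p3), w0   [~->-rule on 2]
5. ~(~(~p1 | p2) & ~p3), w0   [~->-rule on 2]
6. ~p1, w0   [&-rule on 3]
7. ~p3, w0   [&-rule on 3]
8. ~p1 | p2, w0   [~&-rule on 5 (branches; this branch)]
9. p2, w0   [|-rule on 8 (branches; this branch)]
10. [](~(~p1 | p2) & ~p3), w1   [<>-rule on 4: fresh world w1, w0Rw1]
11. ~(~p1 | p2) & ~p3, w1   [[]-rule on 10 via w1Rw1]
12. ~(~p1 | p2), w1   [&-rule on 11]
13. ~p3, w1   [&-rule on 11]
14. p1, w1   [~|-rule on 12]
15. ~p2, w1   [~|-rule on 12]
Accessibility: w0Rw0, w0Rw1, w1Rw1

Satisfiable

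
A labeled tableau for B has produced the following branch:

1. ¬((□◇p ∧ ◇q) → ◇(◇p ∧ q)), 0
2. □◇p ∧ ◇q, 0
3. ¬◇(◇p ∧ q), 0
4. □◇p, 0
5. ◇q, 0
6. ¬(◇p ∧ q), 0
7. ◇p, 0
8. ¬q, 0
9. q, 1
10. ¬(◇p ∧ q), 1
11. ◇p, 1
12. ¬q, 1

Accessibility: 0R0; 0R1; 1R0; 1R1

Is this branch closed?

Both q and ¬q appear at 1.

Yes, closed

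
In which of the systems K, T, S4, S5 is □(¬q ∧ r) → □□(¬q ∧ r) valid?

T-tableau for the negation ¬(□(¬q ∧ r) → □□(¬q ∧ r)):
1. ¬(□(¬q ∧ r) → □□(¬q ∧ r)), 0
2. □(¬q ∧ r), 0
3. ¬□□(¬q ∧ r), 0
4. ¬q ∧ r, 0
5. ¬q, 0
6. r, 0
7. ¬□(¬q ∧ r), 1
8. ¬q ∧ r, 1
9. ¬q, 1
10. r, 1
11. ¬(¬q ∧ r), 2
12. ¬r, 2
Accessibility: 0R0, 0R1, 1R1, 1R2, 2R2
Complete open branch: countermodel on a T-frame, so not valid in T, nor in K (the same frame is also a K-frame).
S4-tableau for the negation ¬(□(¬q ∧ r) → □□(¬q ∧ r)):
1. ¬(□(¬q ∧ r) → □□(¬q ∧ r)), 0
2. □(¬q ∧ r), 0
3. ¬□□(¬q ∧ r), 0
4. ¬q ∧ r, 0
5. ¬q, 0
6. r, 0
7. ¬□(¬q ∧ r), 1
8. ¬q ∧ r, 1
9. ¬q, 1
10. r, 1
11. ¬(¬q ∧ r), 2
12. ¬q ∧ r, 2
13. ¬q, 2
14. r, 2
15. ¬r, 2
Accessibility: 0R0, 0R1, 0R2, 1R1, 1R2, 2R2
Branch closes: r and ¬r both at 2.
Every branch closes (one shown): valid in S4, hence also in S5 (every theorem of S4 is a theorem of S5).

S4, S5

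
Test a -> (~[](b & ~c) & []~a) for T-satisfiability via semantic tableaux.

1. a -> (~[](b & ~c) & []~a), 0
2. ~[](b & ~c) & []~a, 0
3. ~[](b & ~c), 0
4. []~a, 0
5. ~a, 0
6. ~(b & ~c), 1
7. ~a, 1
8. c, 1
Accessibility: 0R0, 0R1, 1R1

Satisfiable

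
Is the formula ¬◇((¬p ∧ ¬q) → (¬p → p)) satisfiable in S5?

1. ¬◇((¬p ∧ ¬q) → (¬p → p)), 0
2. ¬((¬p ∧ ¬q) → (¬p → p)), 0
3. ¬p ∧ ¬q, 0
4. ¬(¬p → p), 0
5. ¬p, 0
6. ¬q, 0
Accessibility: 0R0

Satisfiable (open branch found)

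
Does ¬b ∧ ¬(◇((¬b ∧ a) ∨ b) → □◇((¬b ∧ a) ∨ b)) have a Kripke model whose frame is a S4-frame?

Satisfiable (open branch found)

1. ¬b ∧ ¬(◇((¬b ∧ a) ∨ b) → □◇((¬b ∧ a) ∨ b)), w0
2. ¬b, w0   [∧-rule on 1]
3. ¬(◇((¬b ∧ a) ∨ b) → □◇((¬b ∧ a) ∨ b)), w0   [∧-rule on 1]
4. ◇((¬b ∧ a) ∨ b), w0   [¬→-rule on 3]
5. ¬□◇((¬b ∧ a) ∨ b), w0   [¬→-rule on 3]
6. (¬b ∧ a) ∨ b, w1   [◇-rule on 4: fresh world w1, w0Rw1]
7. b, w1   [∨-rule on 6 (branches; this branch)]
8. ¬◇((¬b ∧ a) ∨ b), w2   [¬□-rule on 5: fresh world w2, w0Rw2]
9. ¬((¬b ∧ a) ∨ b), w2   [¬◇-rule on 8 via w2Rw2]
10. ¬(¬b ∧ a), w2   [¬∨-rule on 9]
11. ¬b, w2   [¬∨-rule on 9]
12. ¬a, w2   [¬∧-rule on 10 (branches; this branch)]
Accessibility: w0Rw0, w0Rw1, w0Rw2, w1Rw1, w2Rw2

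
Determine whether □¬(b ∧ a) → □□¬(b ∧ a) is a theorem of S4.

Yes, valid

Tableau for the negation ¬(□¬(b ∧ a) → □□¬(b ∧ a)):
1. ¬(□¬(b ∧ a) → □□¬(b ∧ a)), w0
2. □¬(b ∧ a), w0   [¬→-rule on 1]
3. ¬□□¬(b ∧ a), w0   [¬→-rule on 1]
4. ¬(b ∧ a), w0   [□-rule on 2 via w0Rw0]
5. ¬a, w0   [¬∧-rule on 4 (branches; this branch)]
6. ¬□¬(b ∧ a), w1   [¬□-rule on 3: fresh world w1, w0Rw1]
7. ¬(b ∧ a), w1   [□-rule on 2 via w0Rw1]
8. ¬a, w1   [¬∧-rule on 7 (branches; this branch)]
9. b ∧ a, w2   [¬□-rule on 6: fresh world w2, w1Rw2]
10. b, w2   [∧-rule on 9]
11. a, w2   [∧-rule on 9]
12. ¬(b ∧ a), w2   [□-rule on 2 via w0Rw2]
13. ¬a, w2   [¬∧-rule on 12 (branches; this branch)]
Accessibility: w0Rw0, w0Rw1, w0Rw2, w1Rw1, w1Rw2, w2Rw2
Branch closes: a and ¬a both at w2.
All branches of the negation close; one closing branch shown above.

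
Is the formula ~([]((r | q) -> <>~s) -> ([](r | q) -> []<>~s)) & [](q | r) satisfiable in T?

1. ~([]((r | q) -> <>~s) -> ([](r | q) -> []<>~s)) & [](q | r), 0
2. ~([]((r | q) -> <>~s) -> ([](r | q) -> []<>~s)), 0   [&-rule on 1]
3. [](q | r), 0   [&-rule on 1]
4. []((r | q) -> <>~s), 0   [~->-rule on 2]
5. ~([](r | q) -> []<>~s), 0   [~->-rule on 2]
6. [](r | q), 0   [~->-rule on 5]
7. ~[]<>~s, 0   [~->-rule on 5]
8. q | r, 0   [[]-rule on 3 via 0R0]
9. (r | q) -> <>~s, 0   [[]-rule on 4 via 0R0]
10. r | q, 0   [[]-rule on 6 via 0R0]
11. r, 0   [|-rule on 8 (branches; this branch)]
12. <>~s, 0   [->-rule on 9 (branches; this branch)]
13. q, 0   [|-rule on 10 (branches; this branch)]
14. ~<>~s, 1   [~[]-rule on 7: fresh world 1, 0R1]
15. q | r, 1   [[]-rule on 3 via 0R1]
16. (r | q) -> <>~s, 1   [[]-rule on 4 via 0R1]
17. r | q, 1   [[]-rule on 6 via 0R1]
18. s, 1   [~<>-rule on 14 via 1R1]
19. r, 1   [|-rule on 15 (branches; this branch)]
20. <>~s, 1   [->-rule on 16 (branches; this branch)]
21. q, 1   [|-rule on 17 (branches; this branch)]
22. ~s, 2   [<>-rule on 12: fresh world 2, 0R2]
23. q | r, 2   [[]-rule on 3 via 0R2]
24. (r | q) -> <>~s, 2   [[]-rule on 4 via 0R2]
25. r | q, 2   [[]-rule on 6 via 0R2]
26. r, 2   [|-rule on 23 (branches; this branch)]
27. <>~s, 2   [->-rule on 24 (branches; this branch)]
28. q, 2   [|-rule on 25 (branches; this branch)]
29. ~s, 3   [<>-rule on 20: fresh world 3, 1R3]
30. s, 3   [~<>-rule on 14 via 1R3]
Accessibility: 0R0, 0R1, 0R2, 1R1, 1R3, 2R2, 3R3
Branch closes: s and ~s both at 3.
All branches of the tableau close; one closing branch shown above.

Unsatisfiable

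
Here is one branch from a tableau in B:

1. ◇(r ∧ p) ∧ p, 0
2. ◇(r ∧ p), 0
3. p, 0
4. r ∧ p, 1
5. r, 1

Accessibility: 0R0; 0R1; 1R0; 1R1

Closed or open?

No world carries both an atom and its negation.

Open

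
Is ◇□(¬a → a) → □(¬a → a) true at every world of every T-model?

No, not valid

Tableau for the negation ¬(◇□(¬a → a) → □(¬a → a)):
1. ¬(◇□(¬a → a) → □(¬a → a)), u
2. ◇□(¬a → a), u
3. ¬□(¬a → a), u
4. □(¬a → a), v
5. ¬a → a, v
6. a, v
7. ¬(¬a → a), w
8. ¬a, w
Accessibility: uRu, uRv, uRw, vRv, wRw
The negation has an open branch (countermodel exists).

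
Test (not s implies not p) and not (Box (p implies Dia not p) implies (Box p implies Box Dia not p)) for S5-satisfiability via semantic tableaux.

Unsatisfiable (every branch closes)

1. (not s implies not p) and not (Box (p implies Dia not p) implies (Box p implies Box Dia not p)), u
2. not s implies not p, u
3. not (Box (p implies Dia not p) implies (Box p implies Box Dia not p)), u
4. Box (p implies Dia not p), u
5. not (Box p implies Box Dia not p), u
6. Box p, u
7. not Box Dia not p, u
8. p implies Dia not p, u
9. p, u
10. s, u
11. Dia not p, u
12. not Dia not p, v
13. p implies Dia not p, v
14. p, v
15. Dia not p, v
16. not p, w
17. p implies Dia not p, w
18. p, w
Accessibility: uRu, uRv, uRw, vRu, vRv, vRw, wRu, wRv, wRw
Branch closes: p and not p both at w.
Every branch closes; the branch above is one of them.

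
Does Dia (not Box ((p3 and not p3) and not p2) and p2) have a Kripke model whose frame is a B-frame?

1. Dia (not Box ((p3 and not p3) and not p2) and p2), u
2. not Box ((p3 and not p3) and not p2) and p2, v
3. not Box ((p3 and not p3) and not p2), v
4. p2, v
5. not ((p3 and not p3) and not p2), w
6. p2, w
Accessibility: uRu, uRv, vRu, vRv, vRw, wRv, wRw

Yes, satisfiable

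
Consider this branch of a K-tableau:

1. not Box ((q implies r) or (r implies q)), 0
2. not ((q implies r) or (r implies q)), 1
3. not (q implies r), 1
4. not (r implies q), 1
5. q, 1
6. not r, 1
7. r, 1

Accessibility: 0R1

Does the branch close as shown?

Both r and not r appear at 1.

Yes, closed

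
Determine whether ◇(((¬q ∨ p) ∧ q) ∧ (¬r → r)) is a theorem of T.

Invalid (countermodel exists)

Tableau for the negation ¬◇(((¬q ∨ p) ∧ q) ∧ (¬r → r)):
1. ¬◇(((¬q ∨ p) ∧ q) ∧ (¬r → r)), 0
2. ¬(((¬q ∨ p) ∧ q) ∧ (¬r → r)), 0   [¬◇-rule on 1 via 0R0]
3. ¬(¬r → r), 0   [¬∧-rule on 2 (branches; this branch)]
4. ¬r, 0   [¬→-rule on 3]
Accessibility: 0R0
The negation has an open branch (countermodel exists).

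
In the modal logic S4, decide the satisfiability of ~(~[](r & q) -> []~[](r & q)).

Satisfiable

1. ~(~[](r & q) -> []~[](r & q)), w0
2. ~[](r & q), w0
3. ~[]~[](r & q), w0
4. ~(r & q), w1
5. ~q, w1
6. [](r & q), w2
7. r & q, w2
8. r, w2
9. q, w2
Accessibility: w0Rw0, w0Rw1, w0Rw2, w1Rw1, w2Rw2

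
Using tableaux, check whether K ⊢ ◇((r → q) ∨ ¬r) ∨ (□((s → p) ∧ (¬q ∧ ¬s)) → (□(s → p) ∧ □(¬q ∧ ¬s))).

Tableau for the negation ¬(◇((r → q) ∨ ¬r) ∨ (□((s → p) ∧ (¬q ∧ ¬s)) → (□(s → p) ∧ □(¬q ∧ ¬s)))):
1. ¬(◇((r → q) ∨ ¬r) ∨ (□((s → p) ∧ (¬q ∧ ¬s)) → (□(s → p) ∧ □(¬q ∧ ¬s)))), w0
2. ¬◇((r → q) ∨ ¬r), w0
3. ¬(□((s → p) ∧ (¬q ∧ ¬s)) → (□(s → p) ∧ □(¬q ∧ ¬s))), w0
4. □((s → p) ∧ (¬q ∧ ¬s)), w0
5. ¬(□(s → p) ∧ □(¬q ∧ ¬s)), w0
6. ¬□(¬q ∧ ¬s), w0
7. ¬(¬q ∧ ¬s), w1
8. ¬((r → q) ∨ ¬r), w1
9. ¬(r → q), w1
10. r, w1
11. ¬q, w1
12. (s → p) ∧ (¬q ∧ ¬s), w1
13. s → p, w1
14. ¬q ∧ ¬s, w1
15. ¬s, w1
16. s, w1
Accessibility: w0Rw1
Branch closes: s and ¬s both at w1.
All branches of the negation close; one closing branch shown above.

Yes, valid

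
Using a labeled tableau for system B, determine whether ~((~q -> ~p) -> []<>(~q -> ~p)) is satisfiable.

1. ~((~q -> ~p) -> []<>(~q -> ~p)), u
2. ~q -> ~p, u   [~->-rule on 1]
3. ~[]<>(~q -> ~p), u   [~->-rule on 1]
4. ~p, u   [->-rule on 2 (branches; this branch)]
5. ~<>(~q -> ~p), v   [~[]-rule on 3: fresh world v, uRv]
6. ~(~q -> ~p), u   [~<>-rule on 5 via vRu]
7. ~q, u   [~->-rule on 6]
8. p, u   [~->-rule on 6]
Accessibility: uRu, uRv, vRu, vRv
Branch closes: p and ~p both at u.
All branches of the tableau close; one closing branch shown above.

No, unsatisfiable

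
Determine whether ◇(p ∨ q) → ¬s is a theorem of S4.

Not valid

Tableau for the negation ¬(◇(p ∨ q) → ¬s):
1. ¬(◇(p ∨ q) → ¬s), 0
2. ◇(p ∨ q), 0   [¬→-rule on 1]
3. s, 0   [¬→-rule on 1]
4. p ∨ q, 1   [◇-rule on 2: fresh world 1, 0R1]
5. q, 1   [∨-rule on 4 (branches; this branch)]
Accessibility: 0R0, 0R1, 1R1
The negation has an open branch (countermodel exists).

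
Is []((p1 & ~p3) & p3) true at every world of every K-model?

Tableau for the negation ~[]((p1 & ~p3) & p3):
1. ~[]((p1 & ~p3) & p3), u
2. ~((p1 & ~p3) & p3), v   [~[]-rule on 1: fresh world v, uRv]
3. ~p3, v   [~&-rule on 2 (branches; this branch)]
Accessibility: uRv
The negation has an open branch (countermodel exists).

No, not valid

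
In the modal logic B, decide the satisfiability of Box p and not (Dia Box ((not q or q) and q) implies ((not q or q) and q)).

Unsatisfiable (every branch closes)

1. Box p and not (Dia Box ((not q or q) and q) implies ((not q or q) and q)), 0
2. Box p, 0   [and-rule on 1]
3. not (Dia Box ((not q or q) and q) implies ((not q or q) and q)), 0   [and-rule on 1]
4. Dia Box ((not q or q) and q), 0   [neg-implies-rule on 3]
5. not ((not q or q) and q), 0   [neg-implies-rule on 3]
6. p, 0   [Box-rule on 2 via 0R0]
7. not q, 0   [neg-and-rule on 5 (branches; this branch)]
8. Box ((not q or q) and q), 1   [Dia-rule on 4: fresh world 1, 0R1]
9. p, 1   [Box-rule on 2 via 0R1]
10. (not q or q) and q, 0   [Box-rule on 8 via 1R0]
11. not q or q, 0   [and-rule on 10]
12. q, 0   [and-rule on 10]
Accessibility: 0R0, 0R1, 1R0, 1R1
Branch closes: q and not q both at 0.
All branches of the tableau close; one closing branch shown above.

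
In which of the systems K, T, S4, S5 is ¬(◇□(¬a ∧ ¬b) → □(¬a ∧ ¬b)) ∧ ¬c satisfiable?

S4-tableau for the formula:
1. ¬(◇□(¬a ∧ ¬b) → □(¬a ∧ ¬b)) ∧ ¬c, u
2. ¬(◇□(¬a ∧ ¬b) → □(¬a ∧ ¬b)), u
3. ¬c, u
4. ◇□(¬a ∧ ¬b), u
5. ¬□(¬a ∧ ¬b), u
6. □(¬a ∧ ¬b), v
7. ¬a ∧ ¬b, v
8. ¬a, v
9. ¬b, v
10. ¬(¬a ∧ ¬b), w
11. b, w
Accessibility: uRu, uRv, uRw, vRv, wRw
Complete open branch: satisfiable in S4, hence also in K, T (this S4-model is also a K-model and a T-model).
S5-tableau for the formula:
1. ¬(◇□(¬a ∧ ¬b) → □(¬a ∧ ¬b)) ∧ ¬c, u
2. ¬(◇□(¬a ∧ ¬b) → □(¬a ∧ ¬b)), u
3. ¬c, u
4. ◇□(¬a ∧ ¬b), u
5. ¬□(¬a ∧ ¬b), u
6. □(¬a ∧ ¬b), v
7. ¬a ∧ ¬b, u
8. ¬a, u
9. ¬b, u
10. ¬a ∧ ¬b, v
11. ¬a, v
12. ¬b, v
13. ¬(¬a ∧ ¬b), w
14. ¬a ∧ ¬b, w
15. ¬a, w
16. ¬b, w
17. b, w
Accessibility: uRu, uRv, uRw, vRu, vRv, vRw, wRu, wRv, wRw
Branch closes: b and ¬b both at w.
Every branch closes (one shown): unsatisfiable in S5.

K, T, S4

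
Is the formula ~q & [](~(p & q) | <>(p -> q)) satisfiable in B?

Satisfiable (open branch found)

1. ~q & [](~(p & q) | <>(p -> q)), u
2. ~q, u
3. [](~(p & q) | <>(p -> q)), u
4. ~(p & q) | <>(p -> q), u
5. <>(p -> q), u
6. p -> q, v
7. ~(p & q) | <>(p -> q), v
8. q, v
9. <>(p -> q), v
10. p -> q, w
11. q, w
Accessibility: uRu, uRv, vRu, vRv, vRw, wRv, wRw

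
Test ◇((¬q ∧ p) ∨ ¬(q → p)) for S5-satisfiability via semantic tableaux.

Satisfiable

1. ◇((¬q ∧ p) ∨ ¬(q → p)), w0
2. (¬q ∧ p) ∨ ¬(q → p), w1
3. ¬(q → p), w1
4. q, w1
5. ¬p, w1
Accessibility: w0Rw0, w0Rw1, w1Rw0, w1Rw1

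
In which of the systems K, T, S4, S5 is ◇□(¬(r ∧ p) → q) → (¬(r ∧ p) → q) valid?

S4-tableau for the negation ¬(◇□(¬(r ∧ p) → q) → (¬(r ∧ p) → q)):
1. ¬(◇□(¬(r ∧ p) → q) → (¬(r ∧ p) → q)), u
2. ◇□(¬(r ∧ p) → q), u
3. ¬(¬(r ∧ p) → q), u
4. ¬(r ∧ p), u
5. ¬q, u
6. ¬p, u
7. □(¬(r ∧ p) → q), v
8. ¬(r ∧ p) → q, v
9. q, v
Accessibility: uRu, uRv, vRv
Complete open branch: countermodel on an S4-frame, so not valid in S4, nor in K, T (the same frame is also a K-frame and a T-frame).
S5-tableau for the negation ¬(◇□(¬(r ∧ p) → q) → (¬(r ∧ p) → q)):
1. ¬(◇□(¬(r ∧ p) → q) → (¬(r ∧ p) → q)), u
2. ◇□(¬(r ∧ p) → q), u
3. ¬(¬(r ∧ p) → q), u
4. ¬(r ∧ p), u
5. ¬q, u
6. ¬p, u
7. □(¬(r ∧ p) → q), v
8. ¬(r ∧ p) → q, u
9. ¬(r ∧ p) → q, v
10. r ∧ p, u
11. r, u
12. p, u
Accessibility: uRu, uRv, vRu, vRv
Branch closes: p and ¬p both at u.
Every branch closes (one shown): valid in S5.

S5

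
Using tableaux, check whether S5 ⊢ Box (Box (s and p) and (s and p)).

Tableau for the negation not Box (Box (s and p) and (s and p)):
1. not Box (Box (s and p) and (s and p)), u
2. not (Box (s and p) and (s and p)), v   [neg-Box-rule on 1: fresh world v, uRv]
3. not (s and p), v   [neg-and-rule on 2 (branches; this branch)]
4. not p, v   [neg-and-rule on 3 (branches; this branch)]
Accessibility: uRu, uRv, vRu, vRv
The negation has an open branch (countermodel exists).

Invalid (countermodel exists)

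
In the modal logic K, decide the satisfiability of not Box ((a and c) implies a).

1. not Box ((a and c) implies a), 0
2. not ((a and c) implies a), 1   [neg-Box-rule on 1: fresh world 1, 0R1]
3. a and c, 1   [neg-implies-rule on 2]
4. not a, 1   [neg-implies-rule on 2]
5. a, 1   [and-rule on 3]
6. c, 1   [and-rule on 3]
Accessibility: 0R1
Branch closes: a and not a both at 1.
Every branch closes; the branch above is one of them.

Unsatisfiable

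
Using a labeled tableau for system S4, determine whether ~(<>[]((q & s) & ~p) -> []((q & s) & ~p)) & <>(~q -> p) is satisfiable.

Satisfiable (open branch found)

1. ~(<>[]((q & s) & ~p) -> []((q & s) & ~p)) & <>(~q -> p), u
2. ~(<>[]((q & s) & ~p) -> []((q & s) & ~p)), u
3. <>(~q -> p), u
4. <>[]((q & s) & ~p), u
5. ~[]((q & s) & ~p), u
6. ~q -> p, v
7. p, v
8. []((q & s) & ~p), w
9. (q & s) & ~p, w
10. q & s, w
11. ~p, w
12. q, w
13. s, w
14. ~((q & s) & ~p), x
15. p, x
Accessibility: uRu, uRv, uRw, uRx, vRv, wRw, xRx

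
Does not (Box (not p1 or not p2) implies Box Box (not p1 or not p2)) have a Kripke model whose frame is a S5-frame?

1. not (Box (not p1 or not p2) implies Box Box (not p1 or not p2)), u
2. Box (not p1 or not p2), u   [neg-implies-rule on 1]
3. not Box Box (not p1 or not p2), u   [neg-implies-rule on 1]
4. not p1 or not p2, u   [Box-rule on 2 via uRu]
5. not p2, u   [or-rule on 4 (branches; this branch)]
6. not Box (not p1 or not p2), v   [neg-Box-rule on 3: fresh world v, uRv]
7. not p1 or not p2, v   [Box-rule on 2 via uRv]
8. not p2, v   [or-rule on 7 (branches; this branch)]
9. not (not p1 or not p2), w   [neg-Box-rule on 6: fresh world w, vRw]
10. p1, w   [neg-or-rule on 9]
11. p2, w   [neg-or-rule on 9]
12. not p1 or not p2, w   [Box-rule on 2 via uRw]
13. not p2, w   [or-rule on 12 (branches; this branch)]
Accessibility: uRu, uRv, uRw, vRu, vRv, vRw, wRu, wRv, wRw
Branch closes: p2 and not p2 both at w.
(One branch shown.) All branches close.

No, unsatisfiable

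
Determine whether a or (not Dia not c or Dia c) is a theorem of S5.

Not valid

Tableau for the negation not (a or (not Dia not c or Dia c)):
1. not (a or (not Dia not c or Dia c)), w0
2. not a, w0
3. not (not Dia not c or Dia c), w0
4. Dia not c, w0
5. not Dia c, w0
6. not c, w0
7. not c, w1
Accessibility: w0Rw0, w0Rw1, w1Rw0, w1Rw1
The negation has an open branch (countermodel exists).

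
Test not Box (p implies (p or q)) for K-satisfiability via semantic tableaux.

Unsatisfiable

1. not Box (p implies (p or q)), 0
2. not (p implies (p or q)), 1   [neg-Box-rule on 1: fresh world 1, 0R1]
3. p, 1   [neg-implies-rule on 2]
4. not (p or q), 1   [neg-implies-rule on 2]
5. not p, 1   [neg-or-rule on 4]
6. not q, 1   [neg-or-rule on 4]
Accessibility: 0R1
Branch closes: p and not p both at 1.
All branches of the tableau close; one closing branch shown above.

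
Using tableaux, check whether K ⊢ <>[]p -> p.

Tableau for the negation ~(<>[]p -> p):
1. ~(<>[]p -> p), w0
2. <>[]p, w0
3. ~p, w0
4. []p, w1
Accessibility: w0Rw1
The negation has an open branch (countermodel exists).

No, not valid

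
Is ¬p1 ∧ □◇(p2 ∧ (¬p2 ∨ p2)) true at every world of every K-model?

No, not valid

Tableau for the negation ¬(¬p1 ∧ □◇(p2 ∧ (¬p2 ∨ p2))):
1. ¬(¬p1 ∧ □◇(p2 ∧ (¬p2 ∨ p2))), u
2. ¬□◇(p2 ∧ (¬p2 ∨ p2)), u
3. ¬◇(p2 ∧ (¬p2 ∨ p2)), v
Accessibility: uRv
The negation has an open branch (countermodel exists).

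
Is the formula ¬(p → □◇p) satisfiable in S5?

Unsatisfiable (every branch closes)

1. ¬(p → □◇p), 0
2. p, 0
3. ¬□◇p, 0
4. ¬◇p, 1
5. ¬p, 0
Accessibility: 0R0, 0R1, 1R0, 1R1
Branch closes: p and ¬p both at 0.
Every branch closes; the branch above is one of them.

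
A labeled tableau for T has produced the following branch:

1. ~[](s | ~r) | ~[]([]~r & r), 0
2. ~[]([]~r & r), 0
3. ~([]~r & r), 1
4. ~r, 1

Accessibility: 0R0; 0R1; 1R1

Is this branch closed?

Open

No atom appears with both signs at the same world.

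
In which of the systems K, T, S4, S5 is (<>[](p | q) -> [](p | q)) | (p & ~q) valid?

S4-tableau for the negation ~((<>[](p | q) -> [](p | q)) | (p & ~q)):
1. ~((<>[](p | q) -> [](p | q)) | (p & ~q)), 0
2. ~(<>[](p | q) -> [](p | q)), 0
3. ~(p & ~q), 0
4. <>[](p | q), 0
5. ~[](p | q), 0
6. q, 0
7. [](p | q), 1
8. p | q, 1
9. q, 1
10. ~(p | q), 2
11. ~p, 2
12. ~q, 2
Accessibility: 0R0, 0R1, 0R2, 1R1, 2R2
Complete open branch: countermodel on an S4-frame, so not valid in S4, nor in K, T (the same frame is also a K-frame and a T-frame).
S5-tableau for the negation ~((<>[](p | q) -> [](p | q)) | (p & ~q)):
1. ~((<>[](p | q) -> [](p | q)) | (p & ~q)), 0
2. ~(<>[](p | q) -> [](p | q)), 0
3. ~(p & ~q), 0
4. <>[](p | q), 0
5. ~[](p | q), 0
6. q, 0
7. [](p | q), 1
8. p | q, 0
9. p | q, 1
10. q, 1
11. ~(p | q), 2
12. ~p, 2
13. ~q, 2
14. p | q, 2
15. q, 2
Accessibility: 0R0, 0R1, 0R2, 1R0, 1R1, 1R2, 2R0, 2R1, 2R2
Branch closes: q and ~q both at 2.
Every branch closes (one shown): valid in S5.

S5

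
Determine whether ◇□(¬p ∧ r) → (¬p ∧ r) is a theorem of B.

Valid

Tableau for the negation ¬(◇□(¬p ∧ r) → (¬p ∧ r)):
1. ¬(◇□(¬p ∧ r) → (¬p ∧ r)), w0
2. ◇□(¬p ∧ r), w0   [¬→-rule on 1]
3. ¬(¬p ∧ r), w0   [¬→-rule on 1]
4. ¬r, w0   [¬∧-rule on 3 (branches; this branch)]
5. □(¬p ∧ r), w1   [◇-rule on 2: fresh world w1, w0Rw1]
6. ¬p ∧ r, w0   [□-rule on 5 via w1Rw0]
7. ¬p, w0   [∧-rule on 6]
8. r, w0   [∧-rule on 6]
Accessibility: w0Rw0, w0Rw1, w1Rw0, w1Rw1
Branch closes: r and ¬r both at w0.
All branches of the negation close; one closing branch shown above.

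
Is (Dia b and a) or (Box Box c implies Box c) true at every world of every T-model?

Valid

Tableau for the negation not ((Dia b and a) or (Box Box c implies Box c)):
1. not ((Dia b and a) or (Box Box c implies Box c)), u
2. not (Dia b and a), u   [neg-or-rule on 1]
3. not (Box Box c implies Box c), u   [neg-or-rule on 1]
4. Box Box c, u   [neg-implies-rule on 3]
5. not Box c, u   [neg-implies-rule on 3]
6. Box c, u   [Box-rule on 4 via uRu]
7. c, u   [Box-rule on 6 via uRu]
8. not Dia b, u   [neg-and-rule on 2 (branches; this branch)]
9. not b, u   [neg-Dia-rule on 8 via uRu]
10. not c, v   [neg-Box-rule on 5: fresh world v, uRv]
11. Box c, v   [Box-rule on 4 via uRv]
12. c, v   [Box-rule on 6 via uRv]
Accessibility: uRu, uRv, vRv
Branch closes: c and not c both at v.
Every branch of the negation's tableau closes; the branch above is one of them.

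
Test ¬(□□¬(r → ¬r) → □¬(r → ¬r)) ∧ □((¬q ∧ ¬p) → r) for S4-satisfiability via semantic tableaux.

1. ¬(□□¬(r → ¬r) → □¬(r → ¬r)) ∧ □((¬q ∧ ¬p) → r), w0
2. ¬(□□¬(r → ¬r) → □¬(r → ¬r)), w0
3. □((¬q ∧ ¬p) → r), w0
4. □□¬(r → ¬r), w0
5. ¬□¬(r → ¬r), w0
6. (¬q ∧ ¬p) → r, w0
7. □¬(r → ¬r), w0
8. ¬(r → ¬r), w0
9. r, w0
10. ¬(¬q ∧ ¬p), w0
11. p, w0
12. r → ¬r, w1
13. (¬q ∧ ¬p) → r, w1
14. □¬(r → ¬r), w1
15. ¬(r → ¬r), w1
16. r, w1
17. ¬r, w1
Accessibility: w0Rw0, w0Rw1, w1Rw1
Branch closes: r and ¬r both at w1.
All branches of the tableau close; one closing branch shown above.

Unsatisfiable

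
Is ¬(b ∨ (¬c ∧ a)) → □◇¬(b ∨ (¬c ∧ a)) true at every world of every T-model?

Not valid

Tableau for the negation ¬(¬(b ∨ (¬c ∧ a)) → □◇¬(b ∨ (¬c ∧ a))):
1. ¬(¬(b ∨ (¬c ∧ a)) → □◇¬(b ∨ (¬c ∧ a))), u
2. ¬(b ∨ (¬c ∧ a)), u
3. ¬□◇¬(b ∨ (¬c ∧ a)), u
4. ¬b, u
5. ¬(¬c ∧ a), u
6. ¬a, u
7. ¬◇¬(b ∨ (¬c ∧ a)), v
8. b ∨ (¬c ∧ a), v
9. ¬c ∧ a, v
10. ¬c, v
11. a, v
Accessibility: uRu, uRv, vRv
The negation has an open branch (countermodel exists).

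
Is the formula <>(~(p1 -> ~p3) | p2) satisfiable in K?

Yes, satisfiable

1. <>(~(p1 -> ~p3) | p2), u
2. ~(p1 -> ~p3) | p2, v
3. p2, v
Accessibility: uRv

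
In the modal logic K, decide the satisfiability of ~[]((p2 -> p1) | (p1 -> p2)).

Unsatisfiable (every branch closes)

1. ~[]((p2 -> p1) | (p1 -> p2)), u
2. ~((p2 -> p1) | (p1 -> p2)), v   [~[]-rule on 1: fresh world v, uRv]
3. ~(p2 -> p1), v   [~|-rule on 2]
4. ~(p1 -> p2), v   [~|-rule on 2]
5. p2, v   [~->-rule on 3]
6. ~p1, v   [~->-rule on 3]
7. p1, v   [~->-rule on 4]
8. ~p2, v   [~->-rule on 4]
Accessibility: uRv
Branch closes: p1 and ~p1 both at v.
All branches of the tableau close; one closing branch shown above.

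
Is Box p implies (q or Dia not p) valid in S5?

Tableau for the negation not (Box p implies (q or Dia not p)):
1. not (Box p implies (q or Dia not p)), u
2. Box p, u
3. not (q or Dia not p), u
4. not q, u
5. not Dia not p, u
6. p, u
Accessibility: uRu
The negation has an open branch (countermodel exists).

Not valid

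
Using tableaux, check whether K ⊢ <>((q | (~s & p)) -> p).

Invalid (countermodel exists)

Tableau for the negation ~<>((q | (~s & p)) -> p):
1. ~<>((q | (~s & p)) -> p), w0
The negation has an open branch (countermodel exists).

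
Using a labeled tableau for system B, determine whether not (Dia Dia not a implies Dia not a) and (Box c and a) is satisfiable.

Satisfiable (open branch found)

1. not (Dia Dia not a implies Dia not a) and (Box c and a), w0
2. not (Dia Dia not a implies Dia not a), w0
3. Box c and a, w0
4. Dia Dia not a, w0
5. not Dia not a, w0
6. Box c, w0
7. a, w0
8. c, w0
9. Dia not a, w1
10. a, w1
11. c, w1
12. not a, w2
Accessibility: w0Rw0, w0Rw1, w1Rw0, w1Rw1, w1Rw2, w2Rw1, w2Rw2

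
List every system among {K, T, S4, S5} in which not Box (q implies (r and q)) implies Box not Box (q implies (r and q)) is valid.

S5

S4-tableau for the negation not (not Box (q implies (r and q)) implies Box not Box (q implies (r and q))):
1. not (not Box (q implies (r and q)) implies Box not Box (q implies (r and q))), u
2. not Box (q implies (r and q)), u   [neg-implies-rule on 1]
3. not Box not Box (q implies (r and q)), u   [neg-implies-rule on 1]
4. not (q implies (r and q)), v   [neg-Box-rule on 2: fresh world v, uRv]
5. q, v   [neg-implies-rule on 4]
6. not (r and q), v   [neg-implies-rule on 4]
7. not r, v   [neg-and-rule on 6 (branches; this branch)]
8. Box (q implies (r and q)), w   [neg-Box-rule on 3: fresh world w, uRw]
9. q implies (r and q), w   [Box-rule on 8 via wRw]
10. r and q, w   [implies-rule on 9 (branches; this branch)]
11. r, w   [and-rule on 10]
12. q, w   [and-rule on 10]
Accessibility: uRu, uRv, uRw, vRv, wRw
Complete open branch: countermodel on an S4-frame, so not valid in S4, nor in K, T (the same frame is also a K-frame and a T-frame).
S5-tableau for the negation not (not Box (q implies (r and q)) implies Box not Box (q implies (r and q))):
1. not (not Box (q implies (r and q)) implies Box not Box (q implies (r and q))), u
2. not Box (q implies (r and q)), u   [neg-implies-rule on 1]
3. not Box not Box (q implies (r and q)), u   [neg-implies-rule on 1]
4. not (q implies (r and q)), v   [neg-Box-rule on 2: fresh world v, uRv]
5. q, v   [neg-implies-rule on 4]
6. not (r and q), v   [neg-implies-rule on 4]
7. not r, v   [neg-and-rule on 6 (branches; this branch)]
8. Box (q implies (r and q)), w   [neg-Box-rule on 3: fresh world w, uRw]
9. q implies (r and q), u   [Box-rule on 8 via wRu]
10. q implies (r and q), v   [Box-rule on 8 via wRv]
11. q implies (r and q), w   [Box-rule on 8 via wRw]
12. r and q, u   [implies-rule on 9 (branches; this branch)]
13. r, u   [and-rule on 12]
14. q, u   [and-rule on 12]
15. r and q, v   [implies-rule on 10 (branches; this branch)]
16. r, v   [and-rule on 15]
Accessibility: uRu, uRv, uRw, vRu, vRv, vRw, wRu, wRv, wRw
Branch closes: r and not r both at v.
Every branch closes (one shown): valid in S5.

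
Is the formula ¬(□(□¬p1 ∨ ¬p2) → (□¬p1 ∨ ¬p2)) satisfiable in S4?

1. ¬(□(□¬p1 ∨ ¬p2) → (□¬p1 ∨ ¬p2)), 0
2. □(□¬p1 ∨ ¬p2), 0   [¬→-rule on 1]
3. ¬(□¬p1 ∨ ¬p2), 0   [¬→-rule on 1]
4. ¬□¬p1, 0   [¬∨-rule on 3]
5. p2, 0   [¬∨-rule on 3]
6. □¬p1 ∨ ¬p2, 0   [□-rule on 2 via 0R0]
7. □¬p1, 0   [∨-rule on 6 (branches; this branch)]
8. ¬p1, 0   [□-rule on 7 via 0R0]
9. p1, 1   [¬□-rule on 4: fresh world 1, 0R1]
10. □¬p1 ∨ ¬p2, 1   [□-rule on 2 via 0R1]
11. ¬p1, 1   [□-rule on 7 via 0R1]
Accessibility: 0R0, 0R1, 1R1
Branch closes: p1 and ¬p1 both at 1.
Every branch closes; the branch above is one of them.

No, unsatisfiable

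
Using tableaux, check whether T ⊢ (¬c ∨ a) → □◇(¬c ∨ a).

Tableau for the negation ¬((¬c ∨ a) → □◇(¬c ∨ a)):
1. ¬((¬c ∨ a) → □◇(¬c ∨ a)), u
2. ¬c ∨ a, u
3. ¬□◇(¬c ∨ a), u
4. a, u
5. ¬◇(¬c ∨ a), v
6. ¬(¬c ∨ a), v
7. c, v
8. ¬a, v
Accessibility: uRu, uRv, vRv
The negation has an open branch (countermodel exists).

Invalid (countermodel exists)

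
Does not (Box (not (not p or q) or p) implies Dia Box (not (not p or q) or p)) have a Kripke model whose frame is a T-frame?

Unsatisfiable (every branch closes)

1. not (Box (not (not p or q) or p) implies Dia Box (not (not p or q) or p)), w0
2. Box (not (not p or q) or p), w0
3. not Dia Box (not (not p or q) or p), w0
4. not (not p or q) or p, w0
5. not Box (not (not p or q) or p), w0
6. not (not p or q), w0
7. p, w0
8. not q, w0
9. not (not (not p or q) or p), w1
10. not p or q, w1
11. not p, w1
12. not (not p or q) or p, w1
13. not Box (not (not p or q) or p), w1
14. q, w1
15. not (not p or q), w1
16. p, w1
17. not q, w1
Accessibility: w0Rw0, w0Rw1, w1Rw1
Branch closes: p and not p both at w1.
Every branch closes; the branch above is one of them.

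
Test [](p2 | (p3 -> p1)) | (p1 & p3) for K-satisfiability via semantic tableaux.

Satisfiable

1. [](p2 | (p3 -> p1)) | (p1 & p3), 0
2. p1 & p3, 0   [|-rule on 1 (branches; this branch)]
3. p1, 0   [&-rule on 2]
4. p3, 0   [&-rule on 2]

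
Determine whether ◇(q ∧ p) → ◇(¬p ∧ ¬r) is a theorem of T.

Invalid (countermodel exists)

Tableau for the negation ¬(◇(q ∧ p) → ◇(¬p ∧ ¬r)):
1. ¬(◇(q ∧ p) → ◇(¬p ∧ ¬r)), u
2. ◇(q ∧ p), u   [¬→-rule on 1]
3. ¬◇(¬p ∧ ¬r), u   [¬→-rule on 1]
4. ¬(¬p ∧ ¬r), u   [¬◇-rule on 3 via uRu]
5. r, u   [¬∧-rule on 4 (branches; this branch)]
6. q ∧ p, v   [◇-rule on 2: fresh world v, uRv]
7. q, v   [∧-rule on 6]
8. p, v   [∧-rule on 6]
9. ¬(¬p ∧ ¬r), v   [¬◇-rule on 3 via uRv]
10. r, v   [¬∧-rule on 9 (branches; this branch)]
Accessibility: uRu, uRv, vRv
The negation has an open branch (countermodel exists).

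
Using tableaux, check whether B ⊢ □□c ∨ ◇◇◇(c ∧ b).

No, not valid

Tableau for the negation ¬(□□c ∨ ◇◇◇(c ∧ b)):
1. ¬(□□c ∨ ◇◇◇(c ∧ b)), 0
2. ¬□□c, 0
3. ¬◇◇◇(c ∧ b), 0
4. ¬◇◇(c ∧ b), 0
5. ¬◇(c ∧ b), 0
6. ¬(c ∧ b), 0
7. ¬b, 0
8. ¬□c, 1
9. ¬◇◇(c ∧ b), 1
10. ¬◇(c ∧ b), 1
11. ¬(c ∧ b), 1
12. ¬b, 1
13. ¬c, 2
14. ¬◇(c ∧ b), 2
15. ¬(c ∧ b), 2
16. ¬b, 2
Accessibility: 0R0, 0R1, 1R0, 1R1, 1R2, 2R1, 2R2
The negation has an open branch (countermodel exists).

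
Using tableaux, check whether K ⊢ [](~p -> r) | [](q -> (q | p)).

Tableau for the negation ~([](~p -> r) | [](q -> (q | p))):
1. ~([](~p -> r) | [](q -> (q | p))), u
2. ~[](~p -> r), u   [~|-rule on 1]
3. ~[](q -> (q | p)), u   [~|-rule on 1]
4. ~(~p -> r), v   [~[]-rule on 2: fresh world v, uRv]
5. ~p, v   [~->-rule on 4]
6. ~r, v   [~->-rule on 4]
7. ~(q -> (q | p)), w   [~[]-rule on 3: fresh world w, uRw]
8. q, w   [~->-rule on 7]
9. ~(q | p), w   [~->-rule on 7]
10. ~q, w   [~|-rule on 9]
11. ~p, w   [~|-rule on 9]
Accessibility: uRv, uRw
Branch closes: q and ~q both at w.
All branches of the negation close; one closing branch shown above.

Valid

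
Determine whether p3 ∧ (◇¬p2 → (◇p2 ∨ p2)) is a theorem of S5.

Tableau for the negation ¬(p3 ∧ (◇¬p2 → (◇p2 ∨ p2))):
1. ¬(p3 ∧ (◇¬p2 → (◇p2 ∨ p2))), 0
2. ¬(◇¬p2 → (◇p2 ∨ p2)), 0
3. ◇¬p2, 0
4. ¬(◇p2 ∨ p2), 0
5. ¬◇p2, 0
6. ¬p2, 0
7. ¬p2, 1
Accessibility: 0R0, 0R1, 1R0, 1R1
The negation has an open branch (countermodel exists).

Invalid (countermodel exists)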